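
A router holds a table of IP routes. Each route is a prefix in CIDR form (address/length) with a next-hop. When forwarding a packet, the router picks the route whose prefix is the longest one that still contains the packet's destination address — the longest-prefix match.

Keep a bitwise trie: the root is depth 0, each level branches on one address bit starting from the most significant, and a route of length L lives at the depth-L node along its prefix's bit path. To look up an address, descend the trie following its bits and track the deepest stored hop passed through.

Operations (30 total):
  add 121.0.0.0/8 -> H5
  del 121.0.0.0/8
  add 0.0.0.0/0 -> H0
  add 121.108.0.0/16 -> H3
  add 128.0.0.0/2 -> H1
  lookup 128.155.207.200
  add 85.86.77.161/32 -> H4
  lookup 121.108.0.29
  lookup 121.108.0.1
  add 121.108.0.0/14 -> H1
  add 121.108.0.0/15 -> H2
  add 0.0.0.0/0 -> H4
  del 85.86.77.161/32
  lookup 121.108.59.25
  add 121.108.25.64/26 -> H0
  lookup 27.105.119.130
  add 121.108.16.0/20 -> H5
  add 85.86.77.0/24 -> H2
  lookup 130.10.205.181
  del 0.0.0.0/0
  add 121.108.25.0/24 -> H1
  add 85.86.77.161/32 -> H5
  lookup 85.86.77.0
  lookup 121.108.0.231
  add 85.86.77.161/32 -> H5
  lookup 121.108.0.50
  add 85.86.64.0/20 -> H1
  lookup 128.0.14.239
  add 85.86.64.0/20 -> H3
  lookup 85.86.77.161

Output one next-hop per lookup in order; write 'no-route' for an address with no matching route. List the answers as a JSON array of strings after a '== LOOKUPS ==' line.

Process each operation:
  add 121.0.0.0/8 -> H5 at depth 8
  - 121.0.0.0/8 clear@8
  add 0.0.0.0/0 -> H0 at depth 0
  add 121.108.0.0/16 -> H3 at depth 16
  add 128.0.0.0/2 -> H1 at depth 2
  ? 128.155.207.200  path d0:H0→d1:-→d2:H1  best=H1
  add 85.86.77.161/32 -> H4 at depth 32
  ? 121.108.0.29  path d0:H0→d1:-→d2:-→d3:-→d4:-→d5:-→d6:-→d7:-→d8:-→d9:-→d10:-→d11:-→d12:-→d13:-→d14:-→d15:-→d16:H3  best=H3
  ? 121.108.0.1  path d0:H0→d1:-→d2:-→d3:-→d4:-→d5:-→d6:-→d7:-→d8:-→d9:-→d10:-→d11:-→d12:-→d13:-→d14:-→d15:-→d16:H3  best=H3
  add 121.108.0.0/14 -> H1 at depth 14
  add 121.108.0.0/15 -> H2 at depth 15
  add 0.0.0.0/0 -> H4 at depth 0
  - 85.86.77.161/32 clear@32
  ? 121.108.59.25  path d0:H4→d1:-→d2:-→d3:-→d4:-→d5:-→d6:-→d7:-→d8:-→d9:-→d10:-→d11:-→d12:-→d13:-→d14:H1→d15:H2→d16:H3  best=H3
  add 121.108.25.64/26 -> H0 at depth 26
  ? 27.105.119.130  path d0:H4→d1:-  best=H4
  add 121.108.16.0/20 -> H5 at depth 20
  add 85.86.77.0/24 -> H2 at depth 24
  ? 130.10.205.181  path d0:H4→d1:-→d2:H1  best=H1
  - 0.0.0.0/0 clear@0
  add 121.108.25.0/24 -> H1 at depth 24
  add 85.86.77.161/32 -> H5 at depth 32
  ? 85.86.77.0  path d0:-→d1:-→d2:-→d3:-→d4:-→d5:-→d6:-→d7:-→d8:-→d9:-→d10:-→d11:-→d12:-→d13:-→d14:-→d15:-→d16:-→d17:-→d18:-→d19:-→d20:-→d21:-→d22:-→d23:-→d24:H2  best=H2
  ? 121.108.0.231  path d0:-→d1:-→d2:-→d3:-→d4:-→d5:-→d6:-→d7:-→d8:-→d9:-→d10:-→d11:-→d12:-→d13:-→d14:H1→d15:H2→d16:H3→d17:-→d18:-→d19:-  best=H3
  add 85.86.77.161/32 -> H5 at depth 32
  ? 121.108.0.50  path d0:-→d1:-→d2:-→d3:-→d4:-→d5:-→d6:-→d7:-→d8:-→d9:-→d10:-→d11:-→d12:-→d13:-→d14:H1→d15:H2→d16:H3→d17:-→d18:-→d19:-  best=H3
  add 85.86.64.0/20 -> H1 at depth 20
  ? 128.0.14.239  path d0:-→d1:-→d2:H1  best=H1
  add 85.86.64.0/20 -> H3 at depth 20
  ? 85.86.77.161  path d0:-→d1:-→d2:-→d3:-→d4:-→d5:-→d6:-→d7:-→d8:-→d9:-→d10:-→d11:-→d12:-→d13:-→d14:-→d15:-→d16:-→d17:-→d18:-→d19:-→d20:H3→d21:-→d22:-→d23:-→d24:H2→d25:-→d26:-→d27:-→d28:-→d29:-→d30:-→d31:-→d32:H5  best=H5

== LOOKUPS ==
["H1","H3","H3","H3","H4","H1","H2","H3","H3","H1","H5"]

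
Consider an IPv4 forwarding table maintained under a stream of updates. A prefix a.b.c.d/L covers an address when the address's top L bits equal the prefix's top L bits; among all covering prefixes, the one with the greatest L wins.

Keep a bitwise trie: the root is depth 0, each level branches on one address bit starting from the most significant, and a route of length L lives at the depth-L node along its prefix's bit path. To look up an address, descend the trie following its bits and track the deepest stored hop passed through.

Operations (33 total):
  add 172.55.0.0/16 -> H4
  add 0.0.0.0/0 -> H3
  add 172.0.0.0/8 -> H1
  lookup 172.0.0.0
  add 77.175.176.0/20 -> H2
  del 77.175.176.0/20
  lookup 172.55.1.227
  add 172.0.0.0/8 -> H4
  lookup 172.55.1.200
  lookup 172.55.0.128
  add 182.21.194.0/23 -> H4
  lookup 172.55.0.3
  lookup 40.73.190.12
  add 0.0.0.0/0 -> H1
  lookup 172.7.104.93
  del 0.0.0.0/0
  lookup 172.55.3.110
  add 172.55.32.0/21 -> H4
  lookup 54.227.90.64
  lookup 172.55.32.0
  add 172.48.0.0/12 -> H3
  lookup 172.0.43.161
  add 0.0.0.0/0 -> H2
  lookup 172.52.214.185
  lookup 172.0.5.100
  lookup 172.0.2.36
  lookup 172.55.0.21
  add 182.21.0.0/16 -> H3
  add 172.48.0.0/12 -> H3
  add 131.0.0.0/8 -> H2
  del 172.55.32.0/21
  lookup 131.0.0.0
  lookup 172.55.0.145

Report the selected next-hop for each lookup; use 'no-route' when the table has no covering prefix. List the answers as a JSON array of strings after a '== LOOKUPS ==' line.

Process each operation:
  add 172.55.0.0/16 -> H4 at depth 16
  add 0.0.0.0/0 -> H3 at depth 0
  add 172.0.0.0/8 -> H1 at depth 8
  Q 172.0.0.0: descend 1010110000 ; hops seen [H3,H1] ; pick H1
  add 77.175.176.0/20 -> H2 at depth 20
  del 77.175.176.0/20 (clear depth 20)
  Q 172.55.1.227: descend 1010110000110111 ; hops seen [H3,H1,H4] ; pick H4
  add 172.0.0.0/8 -> H4 at depth 8
  Q 172.55.1.200: descend 1010110000110111 ; hops seen [H3,H4,H4] ; pick H4
  Q 172.55.0.128: descend 1010110000110111 ; hops seen [H3,H4,H4] ; pick H4
  add 182.21.194.0/23 -> H4 at depth 23
  Q 172.55.0.3: descend 1010110000110111 ; hops seen [H3,H4,H4] ; pick H4
  Q 40.73.190.12: descend 0 ; hops seen [H3] ; pick H3
  add 0.0.0.0/0 -> H1 at depth 0
  Q 172.7.104.93: descend 1010110000 ; hops seen [H1,H4] ; pick H4
  del 0.0.0.0/0 (clear depth 0)
  Q 172.55.3.110: descend 1010110000110111 ; hops seen [H4,H4] ; pick H4
  add 172.55.32.0/21 -> H4 at depth 21
  Q 54.227.90.64: descend 0 ; hops seen [∅] ; pick no-route
  Q 172.55.32.0: descend 101011000011011100100 ; hops seen [H4,H4,H4] ; pick H4
  add 172.48.0.0/12 -> H3 at depth 12
  Q 172.0.43.161: descend 1010110000 ; hops seen [H4] ; pick H4
  add 0.0.0.0/0 -> H2 at depth 0
  Q 172.52.214.185: descend 10101100001101 ; hops seen [H2,H4,H3] ; pick H3
  Q 172.0.5.100: descend 1010110000 ; hops seen [H2,H4] ; pick H4
  Q 172.0.2.36: descend 1010110000 ; hops seen [H2,H4] ; pick H4
  Q 172.55.0.21: descend 101011000011011100 ; hops seen [H2,H4,H3,H4] ; pick H4
  add 182.21.0.0/16 -> H3 at depth 16
  add 172.48.0.0/12 -> H3 at depth 12
  add 131.0.0.0/8 -> H2 at depth 8
  del 172.55.32.0/21 (clear depth 21)
  Q 131.0.0.0: descend 10000011 ; hops seen [H2,H2] ; pick H2
  Q 172.55.0.145: descend 101011000011011100 ; hops seen [H2,H4,H3,H4] ; pick H4

== LOOKUPS ==
["H1","H4","H4","H4","H4","H3","H4","H4","no-route","H4","H4","H3","H4","H4","H4","H2","H4"]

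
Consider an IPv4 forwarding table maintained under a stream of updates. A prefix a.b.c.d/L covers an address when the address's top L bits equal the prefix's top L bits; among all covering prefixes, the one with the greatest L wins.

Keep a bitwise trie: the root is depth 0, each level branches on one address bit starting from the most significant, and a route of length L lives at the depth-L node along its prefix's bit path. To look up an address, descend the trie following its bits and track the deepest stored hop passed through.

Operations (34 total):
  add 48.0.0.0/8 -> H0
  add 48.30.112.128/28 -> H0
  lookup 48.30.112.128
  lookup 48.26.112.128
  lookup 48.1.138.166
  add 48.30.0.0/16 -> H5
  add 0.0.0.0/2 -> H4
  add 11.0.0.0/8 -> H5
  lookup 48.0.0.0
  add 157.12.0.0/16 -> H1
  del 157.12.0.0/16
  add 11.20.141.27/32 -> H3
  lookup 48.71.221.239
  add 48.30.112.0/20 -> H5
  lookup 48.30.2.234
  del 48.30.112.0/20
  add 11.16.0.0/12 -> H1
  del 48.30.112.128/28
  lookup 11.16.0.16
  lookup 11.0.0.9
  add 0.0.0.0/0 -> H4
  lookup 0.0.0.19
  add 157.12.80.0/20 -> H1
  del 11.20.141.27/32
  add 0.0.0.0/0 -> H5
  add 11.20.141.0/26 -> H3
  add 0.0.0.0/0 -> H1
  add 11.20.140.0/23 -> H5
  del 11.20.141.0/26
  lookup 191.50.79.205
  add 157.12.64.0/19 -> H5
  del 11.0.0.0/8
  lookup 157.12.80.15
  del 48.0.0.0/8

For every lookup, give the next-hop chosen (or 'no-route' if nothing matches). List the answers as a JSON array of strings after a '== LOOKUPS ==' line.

Apply in order:
  add 48.0.0.0/8 -> H0 at depth 8
  add 48.30.112.128/28 -> H0 at depth 28
  Q 48.30.112.128: descend 0011000000011110011100001000 ; hops seen [H0,H0] ; pick H0
  Q 48.26.112.128: descend 0011000000011 ; hops seen [H0] ; pick H0
  Q 48.1.138.166: descend 00110000000 ; hops seen [H0] ; pick H0
  add 48.30.0.0/16 -> H5 at depth 16
  add 0.0.0.0/2 -> H4 at depth 2
  add 11.0.0.0/8 -> H5 at depth 8
  Q 48.0.0.0: descend 00110000000 ; hops seen [H4,H0] ; pick H0
  add 157.12.0.0/16 -> H1 at depth 16
  - 157.12.0.0/16 clear@16
  add 11.20.141.27/32 -> H3 at depth 32
  Q 48.71.221.239: descend 001100000 ; hops seen [H4,H0] ; pick H0
  add 48.30.112.0/20 -> H5 at depth 20
  Q 48.30.2.234: descend 00110000000111100 ; hops seen [H4,H0,H5] ; pick H5
  - 48.30.112.0/20 clear@20
  add 11.16.0.0/12 -> H1 at depth 12
  - 48.30.112.128/28 clear@28
  Q 11.16.0.16: descend 0000101100010 ; hops seen [H4,H5,H1] ; pick H1
  Q 11.0.0.9: descend 00001011000 ; hops seen [H4,H5] ; pick H5
  add 0.0.0.0/0 -> H4 at depth 0
  Q 0.0.0.19: descend 0000 ; hops seen [H4,H4] ; pick H4
  add 157.12.80.0/20 -> H1 at depth 20
  - 11.20.141.27/32 clear@32
  add 0.0.0.0/0 -> H5 at depth 0
  add 11.20.141.0/26 -> H3 at depth 26
  add 0.0.0.0/0 -> H1 at depth 0
  add 11.20.140.0/23 -> H5 at depth 23
  - 11.20.141.0/26 clear@26
  Q 191.50.79.205: descend 10 ; hops seen [H1] ; pick H1
  add 157.12.64.0/19 -> H5 at depth 19
  - 11.0.0.0/8 clear@8
  Q 157.12.80.15: descend 10011101000011000101 ; hops seen [H1,H5,H1] ; pick H1
  - 48.0.0.0/8 clear@8

== LOOKUPS ==
["H0","H0","H0","H0","H0","H5","H1","H5","H4","H1","H1"]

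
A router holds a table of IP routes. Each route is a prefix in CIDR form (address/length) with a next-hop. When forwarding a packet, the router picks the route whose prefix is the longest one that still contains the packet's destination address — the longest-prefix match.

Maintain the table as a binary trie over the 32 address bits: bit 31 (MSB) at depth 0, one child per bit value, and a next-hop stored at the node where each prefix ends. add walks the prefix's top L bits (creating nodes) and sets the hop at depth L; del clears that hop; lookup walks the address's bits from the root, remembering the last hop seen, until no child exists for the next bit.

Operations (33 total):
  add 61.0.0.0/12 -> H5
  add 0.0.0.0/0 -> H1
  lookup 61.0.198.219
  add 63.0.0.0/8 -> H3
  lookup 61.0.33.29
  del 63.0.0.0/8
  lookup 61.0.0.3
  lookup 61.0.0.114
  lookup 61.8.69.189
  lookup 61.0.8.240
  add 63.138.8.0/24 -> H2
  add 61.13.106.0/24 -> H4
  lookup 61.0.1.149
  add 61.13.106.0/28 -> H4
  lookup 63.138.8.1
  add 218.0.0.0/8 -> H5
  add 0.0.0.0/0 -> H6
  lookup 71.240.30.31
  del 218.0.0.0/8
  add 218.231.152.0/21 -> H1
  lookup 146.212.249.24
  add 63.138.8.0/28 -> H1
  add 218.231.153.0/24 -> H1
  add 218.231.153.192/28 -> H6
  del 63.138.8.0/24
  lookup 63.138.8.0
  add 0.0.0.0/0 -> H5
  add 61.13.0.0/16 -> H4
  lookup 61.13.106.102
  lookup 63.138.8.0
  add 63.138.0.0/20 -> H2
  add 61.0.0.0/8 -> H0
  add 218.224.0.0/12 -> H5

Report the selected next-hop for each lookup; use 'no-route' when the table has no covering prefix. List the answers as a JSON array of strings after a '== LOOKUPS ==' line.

Process each operation:
  add 61.0.0.0/12 -> H5 at depth 12
  add 0.0.0.0/0 -> H1 at depth 0
  ? 61.0.198.219  path d0:H1→d1:-→d2:-→d3:-→d4:-→d5:-→d6:-→d7:-→d8:-→d9:-→d10:-→d11:-→d12:H5  best=H5
  add 63.0.0.0/8 -> H3 at depth 8
  ? 61.0.33.29  path d0:H1→d1:-→d2:-→d3:-→d4:-→d5:-→d6:-→d7:-→d8:-→d9:-→d10:-→d11:-→d12:H5  best=H5
  - 63.0.0.0/8 clear@8
  ? 61.0.0.3  path d0:H1→d1:-→d2:-→d3:-→d4:-→d5:-→d6:-→d7:-→d8:-→d9:-→d10:-→d11:-→d12:H5  best=H5
  ? 61.0.0.114  path d0:H1→d1:-→d2:-→d3:-→d4:-→d5:-→d6:-→d7:-→d8:-→d9:-→d10:-→d11:-→d12:H5  best=H5
  ? 61.8.69.189  path d0:H1→d1:-→d2:-→d3:-→d4:-→d5:-→d6:-→d7:-→d8:-→d9:-→d10:-→d11:-→d12:H5  best=H5
  ? 61.0.8.240  path d0:H1→d1:-→d2:-→d3:-→d4:-→d5:-→d6:-→d7:-→d8:-→d9:-→d10:-→d11:-→d12:H5  best=H5
  add 63.138.8.0/24 -> H2 at depth 24
  add 61.13.106.0/24 -> H4 at depth 24
  ? 61.0.1.149  path d0:H1→d1:-→d2:-→d3:-→d4:-→d5:-→d6:-→d7:-→d8:-→d9:-→d10:-→d11:-→d12:H5  best=H5
  add 61.13.106.0/28 -> H4 at depth 28
  ? 63.138.8.1  path d0:H1→d1:-→d2:-→d3:-→d4:-→d5:-→d6:-→d7:-→d8:-→d9:-→d10:-→d11:-→d12:-→d13:-→d14:-→d15:-→d16:-→d17:-→d18:-→d19:-→d20:-→d21:-→d22:-→d23:-→d24:H2  best=H2
  add 218.0.0.0/8 -> H5 at depth 8
  add 0.0.0.0/0 -> H6 at depth 0
  ? 71.240.30.31  path d0:H6→d1:-  best=H6
  - 218.0.0.0/8 clear@8
  add 218.231.152.0/21 -> H1 at depth 21
  ? 146.212.249.24  path d0:H6→d1:-  best=H6
  add 63.138.8.0/28 -> H1 at depth 28
  add 218.231.153.0/24 -> H1 at depth 24
  add 218.231.153.192/28 -> H6 at depth 28
  - 63.138.8.0/24 clear@24
  ? 63.138.8.0  path d0:H6→d1:-→d2:-→d3:-→d4:-→d5:-→d6:-→d7:-→d8:-→d9:-→d10:-→d11:-→d12:-→d13:-→d14:-→d15:-→d16:-→d17:-→d18:-→d19:-→d20:-→d21:-→d22:-→d23:-→d24:-→d25:-→d26:-→d27:-→d28:H1  best=H1
  add 0.0.0.0/0 -> H5 at depth 0
  add 61.13.0.0/16 -> H4 at depth 16
  ? 61.13.106.102  path d0:H5→d1:-→d2:-→d3:-→d4:-→d5:-→d6:-→d7:-→d8:-→d9:-→d10:-→d11:-→d12:H5→d13:-→d14:-→d15:-→d16:H4→d17:-→d18:-→d19:-→d20:-→d21:-→d22:-→d23:-→d24:H4→d25:-  best=H4
  ? 63.138.8.0  path d0:H5→d1:-→d2:-→d3:-→d4:-→d5:-→d6:-→d7:-→d8:-→d9:-→d10:-→d11:-→d12:-→d13:-→d14:-→d15:-→d16:-→d17:-→d18:-→d19:-→d20:-→d21:-→d22:-→d23:-→d24:-→d25:-→d26:-→d27:-→d28:H1  best=H1
  add 63.138.0.0/20 -> H2 at depth 20
  add 61.0.0.0/8 -> H0 at depth 8
  add 218.224.0.0/12 -> H5 at depth 12

== LOOKUPS ==
["H5","H5","H5","H5","H5","H5","H5","H2","H6","H6","H1","H4","H1"]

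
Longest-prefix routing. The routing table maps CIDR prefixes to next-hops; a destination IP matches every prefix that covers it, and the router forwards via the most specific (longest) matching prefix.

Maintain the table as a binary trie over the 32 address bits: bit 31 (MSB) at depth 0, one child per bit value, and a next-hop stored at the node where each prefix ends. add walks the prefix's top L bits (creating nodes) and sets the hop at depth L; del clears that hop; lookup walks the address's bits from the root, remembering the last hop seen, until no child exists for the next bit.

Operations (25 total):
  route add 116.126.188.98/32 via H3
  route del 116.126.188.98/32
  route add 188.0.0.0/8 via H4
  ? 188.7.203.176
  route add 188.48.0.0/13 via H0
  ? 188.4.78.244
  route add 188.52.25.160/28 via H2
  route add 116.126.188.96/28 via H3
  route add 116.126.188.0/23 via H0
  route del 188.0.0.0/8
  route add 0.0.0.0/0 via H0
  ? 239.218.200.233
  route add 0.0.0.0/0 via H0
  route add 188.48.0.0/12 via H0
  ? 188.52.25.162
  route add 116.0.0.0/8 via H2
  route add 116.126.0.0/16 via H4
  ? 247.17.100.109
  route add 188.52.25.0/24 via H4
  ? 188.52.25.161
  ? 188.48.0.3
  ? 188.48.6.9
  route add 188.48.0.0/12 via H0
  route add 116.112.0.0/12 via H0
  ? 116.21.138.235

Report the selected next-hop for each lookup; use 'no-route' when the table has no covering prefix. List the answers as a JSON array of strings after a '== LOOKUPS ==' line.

Apply in order:
  add 116.126.188.98/32 -> H3 at depth 32
  del 116.126.188.98/32 (clear depth 32)
  add 188.0.0.0/8 -> H4 at depth 8
  ? 188.7.203.176  path d0:-→d1:-→d2:-→d3:-→d4:-→d5:-→d6:-→d7:-→d8:H4  best=H4
  add 188.48.0.0/13 -> H0 at depth 13
  ? 188.4.78.244  path d0:-→d1:-→d2:-→d3:-→d4:-→d5:-→d6:-→d7:-→d8:H4→d9:-→d10:-  best=H4
  add 188.52.25.160/28 -> H2 at depth 28
  add 116.126.188.96/28 -> H3 at depth 28
  add 116.126.188.0/23 -> H0 at depth 23
  del 188.0.0.0/8 (clear depth 8)
  add 0.0.0.0/0 -> H0 at depth 0
  ? 239.218.200.233  path d0:H0→d1:-  best=H0
  add 0.0.0.0/0 -> H0 at depth 0
  add 188.48.0.0/12 -> H0 at depth 12
  ? 188.52.25.162  path d0:H0→d1:-→d2:-→d3:-→d4:-→d5:-→d6:-→d7:-→d8:-→d9:-→d10:-→d11:-→d12:H0→d13:H0→d14:-→d15:-→d16:-→d17:-→d18:-→d19:-→d20:-→d21:-→d22:-→d23:-→d24:-→d25:-→d26:-→d27:-→d28:H2  best=H2
  add 116.0.0.0/8 -> H2 at depth 8
  add 116.126.0.0/16 -> H4 at depth 16
  ? 247.17.100.109  path d0:H0→d1:-  best=H0
  add 188.52.25.0/24 -> H4 at depth 24
  ? 188.52.25.161  path d0:H0→d1:-→d2:-→d3:-→d4:-→d5:-→d6:-→d7:-→d8:-→d9:-→d10:-→d11:-→d12:H0→d13:H0→d14:-→d15:-→d16:-→d17:-→d18:-→d19:-→d20:-→d21:-→d22:-→d23:-→d24:H4→d25:-→d26:-→d27:-→d28:H2  best=H2
  ? 188.48.0.3  path d0:H0→d1:-→d2:-→d3:-→d4:-→d5:-→d6:-→d7:-→d8:-→d9:-→d10:-→d11:-→d12:H0→d13:H0  best=H0
  ? 188.48.6.9  path d0:H0→d1:-→d2:-→d3:-→d4:-→d5:-→d6:-→d7:-→d8:-→d9:-→d10:-→d11:-→d12:H0→d13:H0  best=H0
  add 188.48.0.0/12 -> H0 at depth 12
  add 116.112.0.0/12 -> H0 at depth 12
  ? 116.21.138.235  path d0:H0→d1:-→d2:-→d3:-→d4:-→d5:-→d6:-→d7:-→d8:H2→d9:-  best=H2

== LOOKUPS ==
["H4","H4","H0","H2","H0","H2","H0","H0","H2"]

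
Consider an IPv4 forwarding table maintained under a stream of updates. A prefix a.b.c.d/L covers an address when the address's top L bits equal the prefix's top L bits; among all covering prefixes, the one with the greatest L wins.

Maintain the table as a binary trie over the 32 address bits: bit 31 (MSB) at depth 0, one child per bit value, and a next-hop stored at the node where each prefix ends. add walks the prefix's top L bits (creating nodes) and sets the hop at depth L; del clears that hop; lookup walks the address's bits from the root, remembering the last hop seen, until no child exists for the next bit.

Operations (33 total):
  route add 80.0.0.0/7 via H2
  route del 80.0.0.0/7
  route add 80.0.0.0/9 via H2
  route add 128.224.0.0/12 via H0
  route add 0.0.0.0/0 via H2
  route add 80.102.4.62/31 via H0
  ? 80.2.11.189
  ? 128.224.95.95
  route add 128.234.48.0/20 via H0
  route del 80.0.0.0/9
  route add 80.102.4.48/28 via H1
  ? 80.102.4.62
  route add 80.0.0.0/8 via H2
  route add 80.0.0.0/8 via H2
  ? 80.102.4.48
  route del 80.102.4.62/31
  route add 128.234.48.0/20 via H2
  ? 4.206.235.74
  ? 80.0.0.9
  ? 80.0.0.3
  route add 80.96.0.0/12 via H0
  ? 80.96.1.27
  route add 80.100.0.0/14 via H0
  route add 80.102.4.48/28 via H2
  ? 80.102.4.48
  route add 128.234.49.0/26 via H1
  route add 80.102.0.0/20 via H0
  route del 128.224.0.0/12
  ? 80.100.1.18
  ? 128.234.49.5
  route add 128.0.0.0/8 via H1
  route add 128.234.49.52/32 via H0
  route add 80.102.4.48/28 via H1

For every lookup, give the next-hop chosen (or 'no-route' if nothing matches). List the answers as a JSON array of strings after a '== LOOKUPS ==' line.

Apply in order:
  + 80.0.0.0/7 (H2) depth=7
  del 80.0.0.0/7 (clear depth 7)
  + 80.0.0.0/9 (H2) depth=9
  + 128.224.0.0/12 (H0) depth=12
  + 0.0.0.0/0 (H2) depth=0
  + 80.102.4.62/31 (H0) depth=31
  lookup 80.2.11.189: bits 010100000 walk d0:H2→d1:-→d2:-→d3:-→d4:-→d5:-→d6:-→d7:-→d8:-→d9:H2 -> H2
  lookup 128.224.95.95: bits 100000001110 walk d0:H2→d1:-→d2:-→d3:-→d4:-→d5:-→d6:-→d7:-→d8:-→d9:-→d10:-→d11:-→d12:H0 -> H0
  + 128.234.48.0/20 (H0) depth=20
  del 80.0.0.0/9 (clear depth 9)
  + 80.102.4.48/28 (H1) depth=28
  lookup 80.102.4.62: bits 0101000001100110000001000011111 walk d0:H2→d1:-→d2:-→d3:-→d4:-→d5:-→d6:-→d7:-→d8:-→d9:-→d10:-→d11:-→d12:-→d13:-→d14:-→d15:-→d16:-→d17:-→d18:-→d19:-→d20:-→d21:-→d22:-→d23:-→d24:-→d25:-→d26:-→d27:-→d28:H1→d29:-→d30:-→d31:H0 -> H0
  + 80.0.0.0/8 (H2) depth=8
  + 80.0.0.0/8 (H2) depth=8
  lookup 80.102.4.48: bits 0101000001100110000001000011 walk d0:H2→d1:-→d2:-→d3:-→d4:-→d5:-→d6:-→d7:-→d8:H2→d9:-→d10:-→d11:-→d12:-→d13:-→d14:-→d15:-→d16:-→d17:-→d18:-→d19:-→d20:-→d21:-→d22:-→d23:-→d24:-→d25:-→d26:-→d27:-→d28:H1 -> H1
  del 80.102.4.62/31 (clear depth 31)
  + 128.234.48.0/20 (H2) depth=20
  lookup 4.206.235.74: bits 0 walk d0:H2→d1:- -> H2
  lookup 80.0.0.9: bits 010100000 walk d0:H2→d1:-→d2:-→d3:-→d4:-→d5:-→d6:-→d7:-→d8:H2→d9:- -> H2
  lookup 80.0.0.3: bits 010100000 walk d0:H2→d1:-→d2:-→d3:-→d4:-→d5:-→d6:-→d7:-→d8:H2→d9:- -> H2
  + 80.96.0.0/12 (H0) depth=12
  lookup 80.96.1.27: bits 0101000001100 walk d0:H2→d1:-→d2:-→d3:-→d4:-→d5:-→d6:-→d7:-→d8:H2→d9:-→d10:-→d11:-→d12:H0→d13:- -> H0
  + 80.100.0.0/14 (H0) depth=14
  + 80.102.4.48/28 (H2) depth=28
  lookup 80.102.4.48: bits 0101000001100110000001000011 walk d0:H2→d1:-→d2:-→d3:-→d4:-→d5:-→d6:-→d7:-→d8:H2→d9:-→d10:-→d11:-→d12:H0→d13:-→d14:H0→d15:-→d16:-→d17:-→d18:-→d19:-→d20:-→d21:-→d22:-→d23:-→d24:-→d25:-→d26:-→d27:-→d28:H2 -> H2
  + 128.234.49.0/26 (H1) depth=26
  + 80.102.0.0/20 (H0) depth=20
  del 128.224.0.0/12 (clear depth 12)
  lookup 80.100.1.18: bits 01010000011001 walk d0:H2→d1:-→d2:-→d3:-→d4:-→d5:-→d6:-→d7:-→d8:H2→d9:-→d10:-→d11:-→d12:H0→d13:-→d14:H0 -> H0
  lookup 128.234.49.5: bits 10000000111010100011000100 walk d0:H2→d1:-→d2:-→d3:-→d4:-→d5:-→d6:-→d7:-→d8:-→d9:-→d10:-→d11:-→d12:-→d13:-→d14:-→d15:-→d16:-→d17:-→d18:-→d19:-→d20:H2→d21:-→d22:-→d23:-→d24:-→d25:-→d26:H1 -> H1
  + 128.0.0.0/8 (H1) depth=8
  + 128.234.49.52/32 (H0) depth=32
  + 80.102.4.48/28 (H1) depth=28

== LOOKUPS ==
["H2","H0","H0","H1","H2","H2","H2","H0","H2","H0","H1"]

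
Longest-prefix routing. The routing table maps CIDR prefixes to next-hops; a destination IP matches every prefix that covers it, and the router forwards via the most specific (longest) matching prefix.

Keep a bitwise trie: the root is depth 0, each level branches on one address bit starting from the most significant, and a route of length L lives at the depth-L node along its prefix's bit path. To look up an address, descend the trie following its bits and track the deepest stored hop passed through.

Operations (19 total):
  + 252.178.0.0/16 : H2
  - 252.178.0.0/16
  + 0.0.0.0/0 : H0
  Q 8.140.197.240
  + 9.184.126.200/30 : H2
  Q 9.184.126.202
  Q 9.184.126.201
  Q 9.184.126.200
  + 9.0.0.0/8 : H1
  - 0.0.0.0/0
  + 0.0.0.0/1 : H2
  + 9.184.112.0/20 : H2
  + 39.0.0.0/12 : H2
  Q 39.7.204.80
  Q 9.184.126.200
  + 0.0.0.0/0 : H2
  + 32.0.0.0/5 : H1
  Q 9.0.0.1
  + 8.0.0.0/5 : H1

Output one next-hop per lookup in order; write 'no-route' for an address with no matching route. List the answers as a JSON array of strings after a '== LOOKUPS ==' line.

Trace:
  + 252.178.0.0/16 (H2) depth=16
  - 252.178.0.0/16 clear@16
  + 0.0.0.0/0 (H0) depth=0
  ? 8.140.197.240  path d0:H0  best=H0
  + 9.184.126.200/30 (H2) depth=30
  ? 9.184.126.202  path d0:H0→d1:-→d2:-→d3:-→d4:-→d5:-→d6:-→d7:-→d8:-→d9:-→d10:-→d11:-→d12:-→d13:-→d14:-→d15:-→d16:-→d17:-→d18:-→d19:-→d20:-→d21:-→d22:-→d23:-→d24:-→d25:-→d26:-→d27:-→d28:-→d29:-→d30:H2  best=H2
  ? 9.184.126.201  path d0:H0→d1:-→d2:-→d3:-→d4:-→d5:-→d6:-→d7:-→d8:-→d9:-→d10:-→d11:-→d12:-→d13:-→d14:-→d15:-→d16:-→d17:-→d18:-→d19:-→d20:-→d21:-→d22:-→d23:-→d24:-→d25:-→d26:-→d27:-→d28:-→d29:-→d30:H2  best=H2
  ? 9.184.126.200  path d0:H0→d1:-→d2:-→d3:-→d4:-→d5:-→d6:-→d7:-→d8:-→d9:-→d10:-→d11:-→d12:-→d13:-→d14:-→d15:-→d16:-→d17:-→d18:-→d19:-→d20:-→d21:-→d22:-→d23:-→d24:-→d25:-→d26:-→d27:-→d28:-→d29:-→d30:H2  best=H2
  + 9.0.0.0/8 (H1) depth=8
  - 0.0.0.0/0 clear@0
  + 0.0.0.0/1 (H2) depth=1
  + 9.184.112.0/20 (H2) depth=20
  + 39.0.0.0/12 (H2) depth=12
  ? 39.7.204.80  path d0:-→d1:H2→d2:-→d3:-→d4:-→d5:-→d6:-→d7:-→d8:-→d9:-→d10:-→d11:-→d12:H2  best=H2
  ? 9.184.126.200  path d0:-→d1:H2→d2:-→d3:-→d4:-→d5:-→d6:-→d7:-→d8:H1→d9:-→d10:-→d11:-→d12:-→d13:-→d14:-→d15:-→d16:-→d17:-→d18:-→d19:-→d20:H2→d21:-→d22:-→d23:-→d24:-→d25:-→d26:-→d27:-→d28:-→d29:-→d30:H2  best=H2
  + 0.0.0.0/0 (H2) depth=0
  + 32.0.0.0/5 (H1) depth=5
  ? 9.0.0.1  path d0:H2→d1:H2→d2:-→d3:-→d4:-→d5:-→d6:-→d7:-→d8:H1  best=H1
  + 8.0.0.0/5 (H1) depth=5

== LOOKUPS ==
["H0","H2","H2","H2","H2","H2","H1"]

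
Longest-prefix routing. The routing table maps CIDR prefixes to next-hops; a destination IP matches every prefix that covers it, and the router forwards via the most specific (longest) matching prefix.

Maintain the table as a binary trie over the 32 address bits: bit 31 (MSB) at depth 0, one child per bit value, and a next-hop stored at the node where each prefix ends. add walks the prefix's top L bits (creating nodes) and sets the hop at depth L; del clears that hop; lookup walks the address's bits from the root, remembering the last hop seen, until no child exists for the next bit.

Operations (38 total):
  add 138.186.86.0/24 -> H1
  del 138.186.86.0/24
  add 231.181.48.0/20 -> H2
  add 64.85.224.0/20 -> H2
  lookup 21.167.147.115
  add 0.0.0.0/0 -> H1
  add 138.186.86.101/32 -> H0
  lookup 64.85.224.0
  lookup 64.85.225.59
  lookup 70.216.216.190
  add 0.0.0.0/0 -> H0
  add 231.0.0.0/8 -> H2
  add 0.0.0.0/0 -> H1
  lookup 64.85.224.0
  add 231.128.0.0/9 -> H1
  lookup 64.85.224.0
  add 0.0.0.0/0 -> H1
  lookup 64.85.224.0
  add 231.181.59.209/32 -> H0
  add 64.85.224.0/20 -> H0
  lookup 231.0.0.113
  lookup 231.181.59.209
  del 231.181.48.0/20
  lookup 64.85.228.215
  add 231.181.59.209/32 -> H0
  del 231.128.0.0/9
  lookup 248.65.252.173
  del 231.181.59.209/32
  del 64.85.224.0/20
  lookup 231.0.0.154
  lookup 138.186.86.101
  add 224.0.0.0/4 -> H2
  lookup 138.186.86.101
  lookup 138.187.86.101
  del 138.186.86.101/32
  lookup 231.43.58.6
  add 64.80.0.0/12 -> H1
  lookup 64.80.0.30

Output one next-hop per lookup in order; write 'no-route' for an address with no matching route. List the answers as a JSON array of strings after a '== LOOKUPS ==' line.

Trace:
  add 138.186.86.0/24 -> H1 at depth 24
  - 138.186.86.0/24 clear@24
  add 231.181.48.0/20 -> H2 at depth 20
  add 64.85.224.0/20 -> H2 at depth 20
  ? 21.167.147.115  path d0:-→d1:-  best=no-route
  add 0.0.0.0/0 -> H1 at depth 0
  add 138.186.86.101/32 -> H0 at depth 32
  ? 64.85.224.0  path d0:H1→d1:-→d2:-→d3:-→d4:-→d5:-→d6:-→d7:-→d8:-→d9:-→d10:-→d11:-→d12:-→d13:-→d14:-→d15:-→d16:-→d17:-→d18:-→d19:-→d20:H2  best=H2
  ? 64.85.225.59  path d0:H1→d1:-→d2:-→d3:-→d4:-→d5:-→d6:-→d7:-→d8:-→d9:-→d10:-→d11:-→d12:-→d13:-→d14:-→d15:-→d16:-→d17:-→d18:-→d19:-→d20:H2  best=H2
  ? 70.216.216.190  path d0:H1→d1:-→d2:-→d3:-→d4:-→d5:-  best=H1
  add 0.0.0.0/0 -> H0 at depth 0
  add 231.0.0.0/8 -> H2 at depth 8
  add 0.0.0.0/0 -> H1 at depth 0
  ? 64.85.224.0  path d0:H1→d1:-→d2:-→d3:-→d4:-→d5:-→d6:-→d7:-→d8:-→d9:-→d10:-→d11:-→d12:-→d13:-→d14:-→d15:-→d16:-→d17:-→d18:-→d19:-→d20:H2  best=H2
  add 231.128.0.0/9 -> H1 at depth 9
  ? 64.85.224.0  path d0:H1→d1:-→d2:-→d3:-→d4:-→d5:-→d6:-→d7:-→d8:-→d9:-→d10:-→d11:-→d12:-→d13:-→d14:-→d15:-→d16:-→d17:-→d18:-→d19:-→d20:H2  best=H2
  add 0.0.0.0/0 -> H1 at depth 0
  ? 64.85.224.0  path d0:H1→d1:-→d2:-→d3:-→d4:-→d5:-→d6:-→d7:-→d8:-→d9:-→d10:-→d11:-→d12:-→d13:-→d14:-→d15:-→d16:-→d17:-→d18:-→d19:-→d20:H2  best=H2
  add 231.181.59.209/32 -> H0 at depth 32
  add 64.85.224.0/20 -> H0 at depth 20
  ? 231.0.0.113  path d0:H1→d1:-→d2:-→d3:-→d4:-→d5:-→d6:-→d7:-→d8:H2  best=H2
  ? 231.181.59.209  path d0:H1→d1:-→d2:-→d3:-→d4:-→d5:-→d6:-→d7:-→d8:H2→d9:H1→d10:-→d11:-→d12:-→d13:-→d14:-→d15:-→d16:-→d17:-→d18:-→d19:-→d20:H2→d21:-→d22:-→d23:-→d24:-→d25:-→d26:-→d27:-→d28:-→d29:-→d30:-→d31:-→d32:H0  best=H0
  - 231.181.48.0/20 clear@20
  ? 64.85.228.215  path d0:H1→d1:-→d2:-→d3:-→d4:-→d5:-→d6:-→d7:-→d8:-→d9:-→d10:-→d11:-→d12:-→d13:-→d14:-→d15:-→d16:-→d17:-→d18:-→d19:-→d20:H0  best=H0
  add 231.181.59.209/32 -> H0 at depth 32
  - 231.128.0.0/9 clear@9
  ? 248.65.252.173  path d0:H1→d1:-→d2:-→d3:-  best=H1
  - 231.181.59.209/32 clear@32
  - 64.85.224.0/20 clear@20
  ? 231.0.0.154  path d0:H1→d1:-→d2:-→d3:-→d4:-→d5:-→d6:-→d7:-→d8:H2  best=H2
  ? 138.186.86.101  path d0:H1→d1:-→d2:-→d3:-→d4:-→d5:-→d6:-→d7:-→d8:-→d9:-→d10:-→d11:-→d12:-→d13:-→d14:-→d15:-→d16:-→d17:-→d18:-→d19:-→d20:-→d21:-→d22:-→d23:-→d24:-→d25:-→d26:-→d27:-→d28:-→d29:-→d30:-→d31:-→d32:H0  best=H0
  add 224.0.0.0/4 -> H2 at depth 4
  ? 138.186.86.101  path d0:H1→d1:-→d2:-→d3:-→d4:-→d5:-→d6:-→d7:-→d8:-→d9:-→d10:-→d11:-→d12:-→d13:-→d14:-→d15:-→d16:-→d17:-→d18:-→d19:-→d20:-→d21:-→d22:-→d23:-→d24:-→d25:-→d26:-→d27:-→d28:-→d29:-→d30:-→d31:-→d32:H0  best=H0
  ? 138.187.86.101  path d0:H1→d1:-→d2:-→d3:-→d4:-→d5:-→d6:-→d7:-→d8:-→d9:-→d10:-→d11:-→d12:-→d13:-→d14:-→d15:-  best=H1
  - 138.186.86.101/32 clear@32
  ? 231.43.58.6  path d0:H1→d1:-→d2:-→d3:-→d4:H2→d5:-→d6:-→d7:-→d8:H2  best=H2
  add 64.80.0.0/12 -> H1 at depth 12
  ? 64.80.0.30  path d0:H1→d1:-→d2:-→d3:-→d4:-→d5:-→d6:-→d7:-→d8:-→d9:-→d10:-→d11:-→d12:H1→d13:-  best=H1

== LOOKUPS ==
["no-route","H2","H2","H1","H2","H2","H2","H2","H0","H0","H1","H2","H0","H0","H1","H2","H1"]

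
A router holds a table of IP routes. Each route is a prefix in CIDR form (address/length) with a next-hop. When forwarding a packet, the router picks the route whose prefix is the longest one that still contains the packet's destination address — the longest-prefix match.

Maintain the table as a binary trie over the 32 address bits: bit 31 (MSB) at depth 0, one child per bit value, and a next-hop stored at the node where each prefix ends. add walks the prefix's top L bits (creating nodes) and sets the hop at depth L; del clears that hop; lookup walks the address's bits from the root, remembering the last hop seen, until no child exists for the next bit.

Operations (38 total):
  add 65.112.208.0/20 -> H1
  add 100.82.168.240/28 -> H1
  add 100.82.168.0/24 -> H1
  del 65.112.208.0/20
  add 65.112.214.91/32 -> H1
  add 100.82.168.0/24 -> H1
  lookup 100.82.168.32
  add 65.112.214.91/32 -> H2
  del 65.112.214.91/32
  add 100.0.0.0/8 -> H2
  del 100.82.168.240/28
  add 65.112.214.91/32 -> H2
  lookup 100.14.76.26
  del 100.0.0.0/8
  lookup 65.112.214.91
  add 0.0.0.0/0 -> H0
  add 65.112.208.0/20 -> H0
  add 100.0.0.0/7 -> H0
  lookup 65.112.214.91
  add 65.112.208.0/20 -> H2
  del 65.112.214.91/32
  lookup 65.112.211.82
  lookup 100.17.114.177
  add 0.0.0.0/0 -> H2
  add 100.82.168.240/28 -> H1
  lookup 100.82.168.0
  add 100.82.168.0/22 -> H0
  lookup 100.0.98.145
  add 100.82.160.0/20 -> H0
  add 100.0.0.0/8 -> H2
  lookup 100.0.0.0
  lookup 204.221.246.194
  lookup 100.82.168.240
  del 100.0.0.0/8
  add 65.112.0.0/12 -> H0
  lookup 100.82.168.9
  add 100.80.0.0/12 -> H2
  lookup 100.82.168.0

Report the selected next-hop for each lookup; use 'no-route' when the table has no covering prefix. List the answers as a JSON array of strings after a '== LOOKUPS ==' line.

Apply in order:
  + 65.112.208.0/20 (H1) depth=20
  + 100.82.168.240/28 (H1) depth=28
  + 100.82.168.0/24 (H1) depth=24
  - 65.112.208.0/20 clear@20
  + 65.112.214.91/32 (H1) depth=32
  + 100.82.168.0/24 (H1) depth=24
  ? 100.82.168.32  path d0:-→d1:-→d2:-→d3:-→d4:-→d5:-→d6:-→d7:-→d8:-→d9:-→d10:-→d11:-→d12:-→d13:-→d14:-→d15:-→d16:-→d17:-→d18:-→d19:-→d20:-→d21:-→d22:-→d23:-→d24:H1  best=H1
  + 65.112.214.91/32 (H2) depth=32
  - 65.112.214.91/32 clear@32
  + 100.0.0.0/8 (H2) depth=8
  - 100.82.168.240/28 clear@28
  + 65.112.214.91/32 (H2) depth=32
  ? 100.14.76.26  path d0:-→d1:-→d2:-→d3:-→d4:-→d5:-→d6:-→d7:-→d8:H2→d9:-  best=H2
  - 100.0.0.0/8 clear@8
  ? 65.112.214.91  path d0:-→d1:-→d2:-→d3:-→d4:-→d5:-→d6:-→d7:-→d8:-→d9:-→d10:-→d11:-→d12:-→d13:-→d14:-→d15:-→d16:-→d17:-→d18:-→d19:-→d20:-→d21:-→d22:-→d23:-→d24:-→d25:-→d26:-→d27:-→d28:-→d29:-→d30:-→d31:-→d32:H2  best=H2
  + 0.0.0.0/0 (H0) depth=0
  + 65.112.208.0/20 (H0) depth=20
  + 100.0.0.0/7 (H0) depth=7
  ? 65.112.214.91  path d0:H0→d1:-→d2:-→d3:-→d4:-→d5:-→d6:-→d7:-→d8:-→d9:-→d10:-→d11:-→d12:-→d13:-→d14:-→d15:-→d16:-→d17:-→d18:-→d19:-→d20:H0→d21:-→d22:-→d23:-→d24:-→d25:-→d26:-→d27:-→d28:-→d29:-→d30:-→d31:-→d32:H2  best=H2
  + 65.112.208.0/20 (H2) depth=20
  - 65.112.214.91/32 clear@32
  ? 65.112.211.82  path d0:H0→d1:-→d2:-→d3:-→d4:-→d5:-→d6:-→d7:-→d8:-→d9:-→d10:-→d11:-→d12:-→d13:-→d14:-→d15:-→d16:-→d17:-→d18:-→d19:-→d20:H2→d21:-  best=H2
  ? 100.17.114.177  path d0:H0→d1:-→d2:-→d3:-→d4:-→d5:-→d6:-→d7:H0→d8:-→d9:-  best=H0
  + 0.0.0.0/0 (H2) depth=0
  + 100.82.168.240/28 (H1) depth=28
  ? 100.82.168.0  path d0:H2→d1:-→d2:-→d3:-→d4:-→d5:-→d6:-→d7:H0→d8:-→d9:-→d10:-→d11:-→d12:-→d13:-→d14:-→d15:-→d16:-→d17:-→d18:-→d19:-→d20:-→d21:-→d22:-→d23:-→d24:H1  best=H1
  + 100.82.168.0/22 (H0) depth=22
  ? 100.0.98.145  path d0:H2→d1:-→d2:-→d3:-→d4:-→d5:-→d6:-→d7:H0→d8:-→d9:-  best=H0
  + 100.82.160.0/20 (H0) depth=20
  + 100.0.0.0/8 (H2) depth=8
  ? 100.0.0.0  path d0:H2→d1:-→d2:-→d3:-→d4:-→d5:-→d6:-→d7:H0→d8:H2→d9:-  best=H2
  ? 204.221.246.194  path d0:H2  best=H2
  ? 100.82.168.240  path d0:H2→d1:-→d2:-→d3:-→d4:-→d5:-→d6:-→d7:H0→d8:H2→d9:-→d10:-→d11:-→d12:-→d13:-→d14:-→d15:-→d16:-→d17:-→d18:-→d19:-→d20:H0→d21:-→d22:H0→d23:-→d24:H1→d25:-→d26:-→d27:-→d28:H1  best=H1
  - 100.0.0.0/8 clear@8
  + 65.112.0.0/12 (H0) depth=12
  ? 100.82.168.9  path d0:H2→d1:-→d2:-→d3:-→d4:-→d5:-→d6:-→d7:H0→d8:-→d9:-→d10:-→d11:-→d12:-→d13:-→d14:-→d15:-→d16:-→d17:-→d18:-→d19:-→d20:H0→d21:-→d22:H0→d23:-→d24:H1  best=H1
  + 100.80.0.0/12 (H2) depth=12
  ? 100.82.168.0  path d0:H2→d1:-→d2:-→d3:-→d4:-→d5:-→d6:-→d7:H0→d8:-→d9:-→d10:-→d11:-→d12:H2→d13:-→d14:-→d15:-→d16:-→d17:-→d18:-→d19:-→d20:H0→d21:-→d22:H0→d23:-→d24:H1  best=H1

== LOOKUPS ==
["H1","H2","H2","H2","H2","H0","H1","H0","H2","H2","H1","H1","H1"]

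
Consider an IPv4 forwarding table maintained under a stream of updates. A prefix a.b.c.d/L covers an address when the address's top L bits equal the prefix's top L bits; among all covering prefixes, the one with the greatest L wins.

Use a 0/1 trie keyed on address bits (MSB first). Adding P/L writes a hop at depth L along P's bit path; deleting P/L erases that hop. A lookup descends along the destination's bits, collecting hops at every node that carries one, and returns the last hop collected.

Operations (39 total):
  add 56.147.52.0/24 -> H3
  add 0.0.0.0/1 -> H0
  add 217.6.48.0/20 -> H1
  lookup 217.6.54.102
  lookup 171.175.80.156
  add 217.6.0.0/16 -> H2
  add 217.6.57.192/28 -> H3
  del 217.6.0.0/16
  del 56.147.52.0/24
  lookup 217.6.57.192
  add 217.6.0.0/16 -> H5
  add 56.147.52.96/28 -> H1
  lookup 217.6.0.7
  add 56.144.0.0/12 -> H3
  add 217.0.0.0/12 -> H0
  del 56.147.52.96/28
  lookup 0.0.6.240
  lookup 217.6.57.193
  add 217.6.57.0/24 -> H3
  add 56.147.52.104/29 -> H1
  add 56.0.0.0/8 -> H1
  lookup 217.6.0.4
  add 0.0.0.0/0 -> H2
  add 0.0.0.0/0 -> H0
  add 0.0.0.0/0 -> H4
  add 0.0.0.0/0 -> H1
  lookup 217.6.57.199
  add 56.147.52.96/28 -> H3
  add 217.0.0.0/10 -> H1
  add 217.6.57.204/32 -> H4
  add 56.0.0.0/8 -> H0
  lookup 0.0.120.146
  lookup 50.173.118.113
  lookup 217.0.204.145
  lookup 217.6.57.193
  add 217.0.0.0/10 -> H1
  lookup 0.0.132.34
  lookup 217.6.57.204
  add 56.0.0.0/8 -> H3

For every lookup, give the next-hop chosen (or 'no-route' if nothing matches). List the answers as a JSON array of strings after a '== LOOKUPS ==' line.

Apply in order:
  add 56.147.52.0/24 -> H3 at depth 24
  add 0.0.0.0/1 -> H0 at depth 1
  add 217.6.48.0/20 -> H1 at depth 20
  Q 217.6.54.102: descend 11011001000001100011 ; hops seen [H1] ; pick H1
  Q 171.175.80.156: descend 1 ; hops seen [∅] ; pick no-route
  add 217.6.0.0/16 -> H2 at depth 16
  add 217.6.57.192/28 -> H3 at depth 28
  - 217.6.0.0/16 clear@16
  - 56.147.52.0/24 clear@24
  Q 217.6.57.192: descend 1101100100000110001110011100 ; hops seen [H1,H3] ; pick H3
  add 217.6.0.0/16 -> H5 at depth 16
  add 56.147.52.96/28 -> H1 at depth 28
  Q 217.6.0.7: descend 110110010000011000 ; hops seen [H5] ; pick H5
  add 56.144.0.0/12 -> H3 at depth 12
  add 217.0.0.0/12 -> H0 at depth 12
  - 56.147.52.96/28 clear@28
  Q 0.0.6.240: descend 00 ; hops seen [H0] ; pick H0
  Q 217.6.57.193: descend 1101100100000110001110011100 ; hops seen [H0,H5,H1,H3] ; pick H3
  add 217.6.57.0/24 -> H3 at depth 24
  add 56.147.52.104/29 -> H1 at depth 29
  add 56.0.0.0/8 -> H1 at depth 8
  Q 217.6.0.4: descend 110110010000011000 ; hops seen [H0,H5] ; pick H5
  add 0.0.0.0/0 -> H2 at depth 0
  add 0.0.0.0/0 -> H0 at depth 0
  add 0.0.0.0/0 -> H4 at depth 0
  add 0.0.0.0/0 -> H1 at depth 0
  Q 217.6.57.199: descend 1101100100000110001110011100 ; hops seen [H1,H0,H5,H1,H3,H3] ; pick H3
  add 56.147.52.96/28 -> H3 at depth 28
  add 217.0.0.0/10 -> H1 at depth 10
  add 217.6.57.204/32 -> H4 at depth 32
  add 56.0.0.0/8 -> H0 at depth 8
  Q 0.0.120.146: descend 00 ; hops seen [H1,H0] ; pick H0
  Q 50.173.118.113: descend 0011 ; hops seen [H1,H0] ; pick H0
  Q 217.0.204.145: descend 1101100100000 ; hops seen [H1,H1,H0] ; pick H0
  Q 217.6.57.193: descend 1101100100000110001110011100 ; hops seen [H1,H1,H0,H5,H1,H3,H3] ; pick H3
  add 217.0.0.0/10 -> H1 at depth 10
  Q 0.0.132.34: descend 00 ; hops seen [H1,H0] ; pick H0
  Q 217.6.57.204: descend 11011001000001100011100111001100 ; hops seen [H1,H1,H0,H5,H1,H3,H3,H4] ; pick H4
  add 56.0.0.0/8 -> H3 at depth 8

== LOOKUPS ==
["H1","no-route","H3","H5","H0","H3","H5","H3","H0","H0","H0","H3","H0","H4"]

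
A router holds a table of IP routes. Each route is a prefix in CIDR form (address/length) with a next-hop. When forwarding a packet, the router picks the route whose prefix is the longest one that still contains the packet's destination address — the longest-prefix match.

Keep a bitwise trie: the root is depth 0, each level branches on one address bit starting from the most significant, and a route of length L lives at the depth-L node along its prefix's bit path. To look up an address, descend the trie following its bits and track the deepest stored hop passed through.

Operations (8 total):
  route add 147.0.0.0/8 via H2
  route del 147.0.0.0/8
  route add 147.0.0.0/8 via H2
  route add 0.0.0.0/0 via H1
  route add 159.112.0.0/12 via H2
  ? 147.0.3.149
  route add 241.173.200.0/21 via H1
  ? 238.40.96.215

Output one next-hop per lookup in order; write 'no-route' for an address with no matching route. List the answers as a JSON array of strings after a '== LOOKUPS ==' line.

Apply in order:
  + 147.0.0.0/8 (H2) depth=8
  - 147.0.0.0/8 clear@8
  + 147.0.0.0/8 (H2) depth=8
  + 0.0.0.0/0 (H1) depth=0
  + 159.112.0.0/12 (H2) depth=12
  Q 147.0.3.149: descend 10010011 ; hops seen [H1,H2] ; pick H2
  + 241.173.200.0/21 (H1) depth=21
  Q 238.40.96.215: descend 111 ; hops seen [H1] ; pick H1

== LOOKUPS ==
["H2","H1"]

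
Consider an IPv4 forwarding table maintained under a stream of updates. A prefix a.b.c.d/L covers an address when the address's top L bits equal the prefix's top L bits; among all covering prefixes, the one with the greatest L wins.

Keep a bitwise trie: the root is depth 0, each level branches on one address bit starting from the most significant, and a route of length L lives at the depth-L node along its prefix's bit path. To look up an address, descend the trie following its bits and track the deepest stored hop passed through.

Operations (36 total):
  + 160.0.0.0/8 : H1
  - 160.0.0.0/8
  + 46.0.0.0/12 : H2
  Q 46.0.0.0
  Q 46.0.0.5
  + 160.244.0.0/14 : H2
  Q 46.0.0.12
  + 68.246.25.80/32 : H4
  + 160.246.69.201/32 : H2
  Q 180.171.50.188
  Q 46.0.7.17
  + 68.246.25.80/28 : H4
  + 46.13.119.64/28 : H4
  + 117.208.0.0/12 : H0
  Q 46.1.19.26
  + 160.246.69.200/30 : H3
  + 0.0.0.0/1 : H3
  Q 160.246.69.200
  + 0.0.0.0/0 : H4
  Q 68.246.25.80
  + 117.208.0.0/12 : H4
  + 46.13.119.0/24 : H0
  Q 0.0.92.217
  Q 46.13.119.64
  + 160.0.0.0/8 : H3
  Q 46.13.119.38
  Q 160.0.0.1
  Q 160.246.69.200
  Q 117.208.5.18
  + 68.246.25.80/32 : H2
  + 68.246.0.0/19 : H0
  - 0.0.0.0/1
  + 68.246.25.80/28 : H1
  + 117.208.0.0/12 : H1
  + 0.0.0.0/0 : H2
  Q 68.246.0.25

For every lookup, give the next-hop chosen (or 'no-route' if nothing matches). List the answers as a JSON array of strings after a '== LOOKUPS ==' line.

Process each operation:
  add 160.0.0.0/8 -> H1 at depth 8
  - 160.0.0.0/8 clear@8
  add 46.0.0.0/12 -> H2 at depth 12
  Q 46.0.0.0: descend 001011100000 ; hops seen [H2] ; pick H2
  Q 46.0.0.5: descend 001011100000 ; hops seen [H2] ; pick H2
  add 160.244.0.0/14 -> H2 at depth 14
  Q 46.0.0.12: descend 001011100000 ; hops seen [H2] ; pick H2
  add 68.246.25.80/32 -> H4 at depth 32
  add 160.246.69.201/32 -> H2 at depth 32
  Q 180.171.50.188: descend 101 ; hops seen [∅] ; pick no-route
  Q 46.0.7.17: descend 001011100000 ; hops seen [H2] ; pick H2
  add 68.246.25.80/28 -> H4 at depth 28
  add 46.13.119.64/28 -> H4 at depth 28
  add 117.208.0.0/12 -> H0 at depth 12
  Q 46.1.19.26: descend 001011100000 ; hops seen [H2] ; pick H2
  add 160.246.69.200/30 -> H3 at depth 30
  add 0.0.0.0/1 -> H3 at depth 1
  Q 160.246.69.200: descend 1010000011110110010001011100100 ; hops seen [H2,H3] ; pick H3
  add 0.0.0.0/0 -> H4 at depth 0
  Q 68.246.25.80: descend 01000100111101100001100101010000 ; hops seen [H4,H3,H4,H4] ; pick H4
  add 117.208.0.0/12 -> H4 at depth 12
  add 46.13.119.0/24 -> H0 at depth 24
  Q 0.0.92.217: descend 00 ; hops seen [H4,H3] ; pick H3
  Q 46.13.119.64: descend 0010111000001101011101110100 ; hops seen [H4,H3,H2,H0,H4] ; pick H4
  add 160.0.0.0/8 -> H3 at depth 8
  Q 46.13.119.38: descend 0010111000001101011101110 ; hops seen [H4,H3,H2,H0] ; pick H0
  Q 160.0.0.1: descend 10100000 ; hops seen [H4,H3] ; pick H3
  Q 160.246.69.200: descend 1010000011110110010001011100100 ; hops seen [H4,H3,H2,H3] ; pick H3
  Q 117.208.5.18: descend 011101011101 ; hops seen [H4,H3,H4] ; pick H4
  add 68.246.25.80/32 -> H2 at depth 32
  add 68.246.0.0/19 -> H0 at depth 19
  - 0.0.0.0/1 clear@1
  add 68.246.25.80/28 -> H1 at depth 28
  add 117.208.0.0/12 -> H1 at depth 12
  add 0.0.0.0/0 -> H2 at depth 0
  Q 68.246.0.25: descend 0100010011110110000 ; hops seen [H2,H0] ; pick H0

== LOOKUPS ==
["H2","H2","H2","no-route","H2","H2","H3","H4","H3","H4","H0","H3","H3","H4","H0"]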